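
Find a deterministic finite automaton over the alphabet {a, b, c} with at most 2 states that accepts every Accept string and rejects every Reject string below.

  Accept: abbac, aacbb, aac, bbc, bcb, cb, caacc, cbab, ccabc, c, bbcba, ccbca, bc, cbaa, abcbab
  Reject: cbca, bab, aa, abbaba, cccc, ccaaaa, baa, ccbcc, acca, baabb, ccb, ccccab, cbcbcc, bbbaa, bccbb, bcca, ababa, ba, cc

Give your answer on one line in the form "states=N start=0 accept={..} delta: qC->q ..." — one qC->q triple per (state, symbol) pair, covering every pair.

states=2 start=0 accept={1} delta: 0a->0 0b->0 0c->1 1a->1 1b->1 1c->0

Fold the examples into a partial DFA from state 0: repeatedly fix the first undefined (state, symbol) met by the shortest-then-alphabetical prefix, trying targets in increasing order and rejecting any under which an Accept and a Reject string meet in one state with the same remainder; add a state when all current targets are rejected. Accepting states are where Accept strings end.
a: 0a undefined. 0a->0: ok.
b: 0b undefined. 0b->0: ok.
c: 0c undefined. 0c->0: no, abbac/cbca meet in 0. Open state 1: 0c->1.
ca: 1a undefined. 1a->0: no, caacc/cc meet in 1 with "c" left. 1a->1: ok.
cb: 1b undefined. 1b->0: no, abbac/cbca meet in 1. 1b->1: ok.
cc: 1c undefined. 1c->0: ok.
All examples now run through 2 states with every (state, symbol) defined. Accept strings end in {1}, Reject strings end in {0}; accept={1}.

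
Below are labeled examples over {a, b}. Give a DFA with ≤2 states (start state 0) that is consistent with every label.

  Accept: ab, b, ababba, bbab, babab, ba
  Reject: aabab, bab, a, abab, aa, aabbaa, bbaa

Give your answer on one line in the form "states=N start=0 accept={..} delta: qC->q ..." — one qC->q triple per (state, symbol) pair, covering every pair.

states=2 start=0 accept={1} delta: 0a->0 0b->1 1a->1 1b->0

Grow the machine one transition at a time. Run the examples from 0; the earliest place one falls off (shortest prefix, ties alphabetical) gets sent to the lowest-numbered state that keeps every Accept/Reject pair distinguishable — a pair clashes when both reach the same state with identical unread suffix — and to a fresh state only if none does.
a: 0a undefined. 0a->0: ok.
b: 0b undefined. 0b->0: no, ab/aabab meet in 0. Open state 1: 0b->1.
ba: 1a undefined. 1a->0: no, ab/aabab meet in 1. 1a->1: ok.
bb: 1b undefined. 1b->0: ok.
All examples now run through 2 states with every (state, symbol) defined. Accept strings end in {1}, Reject strings end in {0}; accept={1}.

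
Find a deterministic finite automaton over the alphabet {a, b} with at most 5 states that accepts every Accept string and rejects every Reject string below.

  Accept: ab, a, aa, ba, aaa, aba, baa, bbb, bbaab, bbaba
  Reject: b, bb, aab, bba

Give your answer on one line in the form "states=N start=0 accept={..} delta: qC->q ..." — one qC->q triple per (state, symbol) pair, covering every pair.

Grow the machine one transition at a time. Run the examples from 0; the earliest place one falls off (shortest prefix, ties alphabetical) gets sent to the lowest-numbered state that keeps every Accept/Reject pair distinguishable — a pair clashes when both reach the same state with identical unread suffix — and to a fresh state only if none does.
a: 0a undefined. 0a->0: no, ab/b meet in 0 with "b" left. Open state 1: 0a->1.
b: 0b undefined. 0b->0: no, a/bba meet in 1. 0b->1: no, ab/bb meet in 1 with "b" left. Open state 2: 0b->2.
aa: 1a undefined. 1a->0: ok.
ab: 1b undefined. 1b->0: ok.
ba: 2a undefined. 2a->0: ok.
bb: 2b undefined. 2b->0: no, ab/bb meet in 0. 2b->1: no, ab/bba meet in 0. 2b->2: no, ab/bba meet in 0. Open state 3: 2b->3.
bba: 3a undefined. 3a->0: no, ab/bba meet in 0. 3a->1: no, a/bba meet in 1. 3a->2: no, bbaab/b meet in 2. 3a->3: ok.
bbb: 3b undefined. 3b->0: ok.
All examples now run through 4 states with every (state, symbol) defined. Accept strings end in {0,1}, Reject strings end in {2,3}; accept={0,1}.

states=4 start=0 accept={0,1} delta: 0a->1 0b->2 1a->0 1b->0 2a->0 2b->3 3a->3 3b->0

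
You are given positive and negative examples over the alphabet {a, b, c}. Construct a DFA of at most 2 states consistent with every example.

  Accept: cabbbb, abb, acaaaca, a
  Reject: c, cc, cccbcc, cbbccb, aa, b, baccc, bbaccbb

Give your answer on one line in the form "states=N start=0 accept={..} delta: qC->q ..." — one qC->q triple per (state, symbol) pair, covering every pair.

states=2 start=0 accept={1} delta: 0a->1 0b->0 0c->0 1a->0 1b->1 1c->0

Fold the examples into a partial DFA from state 0: repeatedly fix the first undefined (state, symbol) met by the shortest-then-alphabetical prefix, trying targets in increasing order and rejecting any under which an Accept and a Reject string meet in one state with the same remainder; add a state when all current targets are rejected. Accepting states are where Accept strings end.
a: 0a undefined. 0a->0: no, a/aa meet in 0. Open state 1: 0a->1.
b: 0b undefined. 0b->0: ok.
c: 0c undefined. 0c->0: ok.
aa: 1a undefined. 1a->0: ok.
ab: 1b undefined. 1b->0: no, cabbbb/c meet in 0. 1b->1: ok.
ac: 1c undefined. 1c->0: ok.
All examples now run through 2 states with every (state, symbol) defined. Accept strings end in {1}, Reject strings end in {0}; accept={1}.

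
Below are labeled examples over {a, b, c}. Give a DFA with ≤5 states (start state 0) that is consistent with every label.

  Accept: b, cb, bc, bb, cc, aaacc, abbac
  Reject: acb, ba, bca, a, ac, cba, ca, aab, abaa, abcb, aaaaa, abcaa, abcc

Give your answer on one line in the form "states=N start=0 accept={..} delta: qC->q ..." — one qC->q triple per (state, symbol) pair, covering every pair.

Fold the examples into a partial DFA from state 0: repeatedly fix the first undefined (state, symbol) met by the shortest-then-alphabetical prefix, trying targets in increasing order and rejecting any under which an Accept and a Reject string meet in one state with the same remainder; add a state when all current targets are rejected. Accepting states are where Accept strings end.
a: 0a undefined. 0a->0: no, b/aab meet in 0 with "b" left. Open state 1: 0a->1.
b: 0b undefined. 0b->0: ok.
c: 0c undefined. 0c->0: ok.
aa: 1a undefined. 1a->0: no, b/aab meet in 0. 1a->1: ok.
ab: 1b undefined. 1b->0: no, b/aab meet in 0. 1b->1: no, aaacc/abcc meet in 1 with "cc" left. Open state 2: 1b->2.
ac: 1c undefined. 1c->0: no, b/acb meet in 0. 1c->1: no, aaacc/ba meet in 1. 1c->2: ok.
aba: 2a undefined. 2a->0: ok.
abb: 2b undefined. 2b->0: no, b/acb meet in 0. 2b->1: no, abbac/ac meet in 2. 2b->2: ok.
abc: 2c undefined. 2c->0: no, b/abcb meet in 0. 2c->1: no, aaacc/ba meet in 1. 2c->2: no, aaacc/acb meet in 2. Open state 3: 2c->3.
abca: 3a undefined. 3a->0: ok.
abcb: 3b undefined. 3b->0: no, b/abcb meet in 0. 3b->1: ok.
abcc: 3c undefined. 3c->0: no, b/abcc meet in 0. 3c->1: ok.
All examples now run through 4 states with every (state, symbol) defined. Accept strings end in {0,3}, Reject strings end in {1,2}; accept={0,3}.

states=4 start=0 accept={0,3} delta: 0a->1 0b->0 0c->0 1a->1 1b->2 1c->2 2a->0 2b->2 2c->3 3a->0 3b->1 3c->1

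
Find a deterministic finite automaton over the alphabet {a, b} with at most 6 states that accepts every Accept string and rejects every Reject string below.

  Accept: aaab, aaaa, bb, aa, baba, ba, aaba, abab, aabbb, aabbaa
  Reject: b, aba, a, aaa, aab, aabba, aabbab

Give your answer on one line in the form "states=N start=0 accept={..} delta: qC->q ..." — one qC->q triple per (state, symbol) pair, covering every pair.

Grow the machine one transition at a time. Run the examples from 0; the earliest place one falls off (shortest prefix, ties alphabetical) gets sent to the lowest-numbered state that keeps every Accept/Reject pair distinguishable — a pair clashes when both reach the same state with identical unread suffix — and to a fresh state only if none does.
a: 0a undefined. 0a->0: no, aaab/b meet in 0 with "b" left. Open state 1: 0a->1.
b: 0b undefined. 0b->0: no, bb/b meet in 0. 0b->1: ok.
aa: 1a undefined. 1a->0: no, abab/aabbab meet in 1 with "bab" left. 1a->1: no, aaab/aab meet in 1 with "b" left. Open state 2: 1a->2.
ab: 1b undefined. 1b->0: ok.
aaa: 2a undefined. 2a->0: no, aaab/b meet in 1. 2a->1: ok.
aab: 2b undefined. 2b->0: no, aaab/aab meet in 0. 2b->1: no, aaab/aabbab meet in 0. 2b->2: no, aaab/aabbab meet in 0. Open state 3: 2b->3.
aaba: 3a undefined. 3a->0: ok.
aabb: 3b undefined. 3b->0: no, aaab/aabbab meet in 0. 3b->1: no, aaaa/aabba meet in 2. 3b->2: no, aaab/aabbab meet in 0. 3b->3: no, aaab/aabba meet in 0. Open state 4: 3b->4.
aabba: 4a undefined. 4a->0: no, aaab/aabba meet in 0. 4a->1: no, aaab/aabbab meet in 0. 4a->2: no, aaaa/aabba meet in 2. 4a->3: ok.
aabbb: 4b undefined. 4b->0: ok.
All examples now run through 5 states with every (state, symbol) defined. Accept strings end in {0,2}, Reject strings end in {1,3,4}; accept={0,2}.

states=5 start=0 accept={0,2} delta: 0a->1 0b->1 1a->2 1b->0 2a->1 2b->3 3a->0 3b->4 4a->3 4b->0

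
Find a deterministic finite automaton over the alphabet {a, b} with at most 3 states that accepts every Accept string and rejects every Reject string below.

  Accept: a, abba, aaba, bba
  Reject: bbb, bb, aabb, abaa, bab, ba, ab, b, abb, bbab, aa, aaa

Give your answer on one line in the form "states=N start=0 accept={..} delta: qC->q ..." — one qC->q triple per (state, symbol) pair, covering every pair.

Fold the examples into a partial DFA from state 0: repeatedly fix the first undefined (state, symbol) met by the shortest-then-alphabetical prefix, trying targets in increasing order and rejecting any under which an Accept and a Reject string meet in one state with the same remainder; add a state when all current targets are rejected. Accepting states are where Accept strings end.
a: 0a undefined. 0a->0: no, a/aa meet in 0. Open state 1: 0a->1.
b: 0b undefined. 0b->0: no, a/ba meet in 1. 0b->1: no, a/b meet in 1. Open state 2: 0b->2.
aa: 1a undefined. 1a->0: no, a/aaa meet in 1. 1a->1: no, a/aa meet in 1. 1a->2: ok.
ab: 1b undefined. 1b->0: no, abba/ba meet in 2 with "a" left. 1b->1: no, a/ab meet in 1. 1b->2: ok.
ba: 2a undefined. 2a->0: no, a/abaa meet in 1. 2a->1: no, a/ba meet in 1. 2a->2: ok.
bb: 2b undefined. 2b->0: ok.
All examples now run through 3 states with every (state, symbol) defined. Accept strings end in {1}, Reject strings end in {0,2}; accept={1}.

states=3 start=0 accept={1} delta: 0a->1 0b->2 1a->2 1b->2 2a->2 2b->0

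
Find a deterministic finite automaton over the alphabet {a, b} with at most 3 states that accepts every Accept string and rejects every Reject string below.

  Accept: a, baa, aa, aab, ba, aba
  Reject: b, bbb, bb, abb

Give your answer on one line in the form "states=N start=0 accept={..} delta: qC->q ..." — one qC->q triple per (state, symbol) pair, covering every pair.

Grow the machine one transition at a time. Run the examples from 0; the earliest place one falls off (shortest prefix, ties alphabetical) gets sent to the lowest-numbered state that keeps every Accept/Reject pair distinguishable — a pair clashes when both reach the same state with identical unread suffix — and to a fresh state only if none does.
a: 0a undefined. 0a->0: no, aab/b meet in 0 with "b" left. Open state 1: 0a->1.
b: 0b undefined. 0b->0: ok.
aa: 1a undefined. 1a->0: no, baa/b meet in 0. 1a->1: ok.
ab: 1b undefined. 1b->0: no, aab/b meet in 0. 1b->1: no, a/abb meet in 1. Open state 2: 1b->2.
aba: 2a undefined. 2a->0: no, aba/b meet in 0. 2a->1: ok.
abb: 2b undefined. 2b->0: ok.
All examples now run through 3 states with every (state, symbol) defined. Accept strings end in {1,2}, Reject strings end in {0}; accept={1,2}.

states=3 start=0 accept={1,2} delta: 0a->1 0b->0 1a->1 1b->2 2a->1 2b->0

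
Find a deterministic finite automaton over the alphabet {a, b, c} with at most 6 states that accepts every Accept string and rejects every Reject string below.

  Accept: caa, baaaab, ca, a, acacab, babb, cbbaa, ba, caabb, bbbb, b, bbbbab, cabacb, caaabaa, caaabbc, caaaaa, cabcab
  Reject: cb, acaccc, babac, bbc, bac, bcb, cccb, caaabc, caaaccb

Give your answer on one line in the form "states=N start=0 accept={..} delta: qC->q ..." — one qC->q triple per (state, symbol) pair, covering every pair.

states=5 start=0 accept={0,2,3} delta: 0a->0 0b->0 0c->1 1a->2 1b->1 1c->0 2a->2 2b->3 2c->3 3a->2 3b->2 3c->4 4a->0 4b->1 4c->1

State merging on the prefix tree: take the shortest (then alphabetical) example prefix whose next move is undefined and point that move at state 0, else 1, else 2, ...; a target is out if some Accept/Reject pair would then sit in one state with the same input left (inseparable). If every existing state is out, open a new one.
a: 0a undefined. 0a->0: ok.
b: 0b undefined. 0b->0: ok.
c: 0c undefined. 0c->0: no, caa/cb meet in 0. Open state 1: 0c->1.
ca: 1a undefined. 1a->0: no, cabacb/cb meet in 1 with "b" left. 1a->1: no, caa/babac meet in 1. Open state 2: 1a->2.
cb: 1b undefined. 1b->0: no, baaaab/cb meet in 0. 1b->1: ok.
cc: 1c undefined. 1c->0: ok.
caa: 2a undefined. 2a->0: no, caa/caaaccb meet in 0. 2a->1: no, caa/cb meet in 1. 2a->2: ok.
cab: 2b undefined. 2b->0: no, cabacb/cb meet in 1. 2b->1: no, baaaab/caaabc meet in 0. 2b->2: no, caaabbc/caaabc meet in 2 with "c" left. Open state 3: 2b->3.
acac: 2c undefined. 2c->0: no, baaaab/acaccc meet in 0. 2c->1: no, baaaab/caaaccb meet in 0. 2c->2: no, caa/acaccc meet in 2. 2c->3: ok.
caba: 3a undefined. 3a->0: no, cabacb/cb meet in 1. 3a->1: no, acacab/cb meet in 1. 3a->2: ok.
cabc: 3c undefined. 3c->0: no, baaaab/caaabc meet in 0. 3c->1: no, baaaab/acaccc meet in 0. 3c->2: no, caa/caaabc meet in 2. 3c->3: no, acacab/acaccc meet in 3. Open state 4: 3c->4.
caabb: 3b undefined. 3b->0: no, caaabbc/cb meet in 1. 3b->1: no, caabb/cb meet in 1. 3b->2: ok.
cabca: 4a undefined. 4a->0: ok.
acaccc: 4c undefined. 4c->0: no, baaaab/acaccc meet in 0. 4c->1: ok.
caaaccb: 4b undefined. 4b->0: no, baaaab/caaaccb meet in 0. 4b->1: ok.
All examples now run through 5 states with every (state, symbol) defined. Accept strings end in {0,2,3}, Reject strings end in {1,4}; accept={0,2,3}.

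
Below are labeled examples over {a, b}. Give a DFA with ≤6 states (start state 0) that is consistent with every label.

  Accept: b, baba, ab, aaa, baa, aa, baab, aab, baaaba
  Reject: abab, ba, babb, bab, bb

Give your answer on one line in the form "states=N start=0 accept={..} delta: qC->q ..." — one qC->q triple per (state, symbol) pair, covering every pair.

states=4 start=0 accept={0,1,3} delta: 0a->0 0b->1 1a->2 1b->2 2a->3 2b->2 3a->1 3b->0

State merging on the prefix tree: take the shortest (then alphabetical) example prefix whose next move is undefined and point that move at state 0, else 1, else 2, ...; a target is out if some Accept/Reject pair would then sit in one state with the same input left (inseparable). If every existing state is out, open a new one.
a: 0a undefined. 0a->0: ok.
b: 0b undefined. 0b->0: no, b/abab meet in 0. Open state 1: 0b->1.
ba: 1a undefined. 1a->0: no, b/abab meet in 1. 1a->1: no, b/ba meet in 1. Open state 2: 1a->2.
bb: 1b undefined. 1b->0: no, aaa/bb meet in 0. 1b->1: no, b/bb meet in 1. 1b->2: ok.
baa: 2a undefined. 2a->0: no, baaaba/ba meet in 2. 2a->1: no, baab/ba meet in 2. 2a->2: no, baa/ba meet in 2. Open state 3: 2a->3.
bab: 2b undefined. 2b->0: no, b/babb meet in 1. 2b->1: no, b/abab meet in 1. 2b->2: ok.
baaa: 3a undefined. 3a->0: no, baaaba/abab meet in 2. 3a->1: ok.
baab: 3b undefined. 3b->0: ok.
All examples now run through 4 states with every (state, symbol) defined. Accept strings end in {0,1,3}, Reject strings end in {2}; accept={0,1,3}.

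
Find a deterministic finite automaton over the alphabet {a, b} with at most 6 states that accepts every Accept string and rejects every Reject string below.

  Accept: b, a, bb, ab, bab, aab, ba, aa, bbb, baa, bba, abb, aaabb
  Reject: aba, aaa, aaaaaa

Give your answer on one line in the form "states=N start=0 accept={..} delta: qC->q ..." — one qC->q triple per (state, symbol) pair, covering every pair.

State merging on the prefix tree: take the shortest (then alphabetical) example prefix whose next move is undefined and point that move at state 0, else 1, else 2, ...; a target is out if some Accept/Reject pair would then sit in one state with the same input left (inseparable). If every existing state is out, open a new one.
a: 0a undefined. 0a->0: no, a/aaa meet in 0. Open state 1: 0a->1.
b: 0b undefined. 0b->0: ok.
aa: 1a undefined. 1a->0: no, b/aaaaaa meet in 0. 1a->1: no, a/aaa meet in 1. Open state 2: 1a->2.
ab: 1b undefined. 1b->0: no, a/aba meet in 1. 1b->1: no, aa/aba meet in 2. 1b->2: ok.
aaa: 2a undefined. 2a->0: no, b/aba meet in 0. 2a->1: no, a/aba meet in 1. 2a->2: no, ab/aba meet in 2. Open state 3: 2a->3.
aab: 2b undefined. 2b->0: ok.
aaaa: 3a undefined. 3a->0: no, ab/aaaaaa meet in 2. 3a->1: ok.
aaab: 3b undefined. 3b->0: ok.
All examples now run through 4 states with every (state, symbol) defined. Accept strings end in {0,1,2}, Reject strings end in {3}; accept={0,1,2}.

states=4 start=0 accept={0,1,2} delta: 0a->1 0b->0 1a->2 1b->2 2a->3 2b->0 3a->1 3b->0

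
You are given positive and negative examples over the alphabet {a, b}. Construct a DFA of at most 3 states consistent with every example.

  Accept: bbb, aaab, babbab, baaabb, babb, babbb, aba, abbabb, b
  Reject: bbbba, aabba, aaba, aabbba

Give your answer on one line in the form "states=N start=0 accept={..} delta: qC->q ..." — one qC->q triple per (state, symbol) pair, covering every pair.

states=3 start=0 accept={0,2} delta: 0a->1 0b->0 1a->0 1b->2 2a->0 2b->0

State merging on the prefix tree: take the shortest (then alphabetical) example prefix whose next move is undefined and point that move at state 0, else 1, else 2, ...; a target is out if some Accept/Reject pair would then sit in one state with the same input left (inseparable). If every existing state is out, open a new one.
a: 0a undefined. 0a->0: no, aba/aaba meet in 0 with "ba" left. Open state 1: 0a->1.
b: 0b undefined. 0b->0: ok.
aa: 1a undefined. 1a->0: ok.
ab: 1b undefined. 1b->0: no, aba/bbbba meet in 1. 1b->1: no, aaab/bbbba meet in 1. Open state 2: 1b->2.
aba: 2a undefined. 2a->0: ok.
abb: 2b undefined. 2b->0: ok.
All examples now run through 3 states with every (state, symbol) defined. Accept strings end in {0,2}, Reject strings end in {1}; accept={0,2}.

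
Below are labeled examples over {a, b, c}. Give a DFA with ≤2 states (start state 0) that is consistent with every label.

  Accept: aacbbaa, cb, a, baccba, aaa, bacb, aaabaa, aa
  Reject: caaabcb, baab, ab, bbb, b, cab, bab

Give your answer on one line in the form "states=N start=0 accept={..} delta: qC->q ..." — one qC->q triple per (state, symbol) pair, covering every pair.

Fold the examples into a partial DFA from state 0: repeatedly fix the first undefined (state, symbol) met by the shortest-then-alphabetical prefix, trying targets in increasing order and rejecting any under which an Accept and a Reject string meet in one state with the same remainder; add a state when all current targets are rejected. Accepting states are where Accept strings end.
a: 0a undefined. 0a->0: ok.
b: 0b undefined. 0b->0: no, a/baab meet in 0. Open state 1: 0b->1.
c: 0c undefined. 0c->0: no, cb/ab meet in 1. 0c->1: ok.
ba: 1a undefined. 1a->0: ok.
bb: 1b undefined. 1b->0: ok.
bacc: 1c undefined. 1c->0: ok.
All examples now run through 2 states with every (state, symbol) defined. Accept strings end in {0}, Reject strings end in {1}; accept={0}.

states=2 start=0 accept={0} delta: 0a->0 0b->1 0c->1 1a->0 1b->0 1c->0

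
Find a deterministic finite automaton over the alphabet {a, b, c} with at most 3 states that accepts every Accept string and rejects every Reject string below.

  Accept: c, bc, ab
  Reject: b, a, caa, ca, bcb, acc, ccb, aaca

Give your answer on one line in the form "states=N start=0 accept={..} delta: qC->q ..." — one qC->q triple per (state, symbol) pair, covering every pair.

states=3 start=0 accept={2} delta: 0a->1 0b->0 0c->2 1a->0 1b->2 1c->1 2a->0 2b->0 2c->0

Fold the examples into a partial DFA from state 0: repeatedly fix the first undefined (state, symbol) met by the shortest-then-alphabetical prefix, trying targets in increasing order and rejecting any under which an Accept and a Reject string meet in one state with the same remainder; add a state when all current targets are rejected. Accepting states are where Accept strings end.
a: 0a undefined. 0a->0: no, ab/b meet in 0 with "b" left. Open state 1: 0a->1.
b: 0b undefined. 0b->0: ok.
c: 0c undefined. 0c->0: no, c/b meet in 0. 0c->1: no, c/a meet in 1. Open state 2: 0c->2.
aa: 1a undefined. 1a->0: ok.
ab: 1b undefined. 1b->0: no, ab/b meet in 0. 1b->1: no, ab/a meet in 1. 1b->2: ok.
ac: 1c undefined. 1c->0: no, c/acc meet in 2. 1c->1: ok.
ca: 2a undefined. 2a->0: ok.
cc: 2c undefined. 2c->0: ok.
bcb: 2b undefined. 2b->0: ok.
All examples now run through 3 states with every (state, symbol) defined. Accept strings end in {2}, Reject strings end in {0,1}; accept={2}.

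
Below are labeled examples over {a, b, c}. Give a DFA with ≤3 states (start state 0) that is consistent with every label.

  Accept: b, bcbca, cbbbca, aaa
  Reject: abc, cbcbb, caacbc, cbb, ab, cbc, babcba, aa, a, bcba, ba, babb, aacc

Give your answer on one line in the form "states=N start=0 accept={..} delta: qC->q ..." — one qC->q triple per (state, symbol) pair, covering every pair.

states=3 start=0 accept={0} delta: 0a->1 0b->0 0c->1 1a->2 1b->1 1c->2 2a->0 2b->1 2c->0

Fold the examples into a partial DFA from state 0: repeatedly fix the first undefined (state, symbol) met by the shortest-then-alphabetical prefix, trying targets in increasing order and rejecting any under which an Accept and a Reject string meet in one state with the same remainder; add a state when all current targets are rejected. Accepting states are where Accept strings end.
a: 0a undefined. 0a->0: no, b/ab meet in 0 with "b" left. Open state 1: 0a->1.
b: 0b undefined. 0b->0: ok.
c: 0c undefined. 0c->0: no, b/cbcbb meet in 0. 0c->1: ok.
aa: 1a undefined. 1a->0: no, b/aa meet in 0. 1a->1: no, aaa/aa meet in 1. Open state 2: 1a->2.
ab: 1b undefined. 1b->0: no, b/cbcbb meet in 0. 1b->1: ok.
aaa: 2a undefined. 2a->0: ok.
aac: 2c undefined. 2c->0: ok.
abc: 1c undefined. 1c->0: no, b/abc meet in 0. 1c->1: no, bcbca/babcba meet in 2. 1c->2: ok.
cbcb: 2b undefined. 2b->0: no, b/cbcbb meet in 0. 2b->1: ok.
All examples now run through 3 states with every (state, symbol) defined. Accept strings end in {0}, Reject strings end in {1,2}; accept={0}.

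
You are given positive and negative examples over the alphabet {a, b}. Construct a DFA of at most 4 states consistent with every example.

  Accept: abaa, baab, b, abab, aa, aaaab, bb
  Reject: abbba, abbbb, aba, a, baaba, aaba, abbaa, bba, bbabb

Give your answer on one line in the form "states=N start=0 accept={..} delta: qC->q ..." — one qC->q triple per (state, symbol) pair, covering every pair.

states=3 start=0 accept={0,2} delta: 0a->1 0b->0 1a->0 1b->2 2a->1 2b->1

State merging on the prefix tree: take the shortest (then alphabetical) example prefix whose next move is undefined and point that move at state 0, else 1, else 2, ...; a target is out if some Accept/Reject pair would then sit in one state with the same input left (inseparable). If every existing state is out, open a new one.
a: 0a undefined. 0a->0: no, aa/a meet in 0. Open state 1: 0a->1.
b: 0b undefined. 0b->0: ok.
aa: 1a undefined. 1a->0: ok.
ab: 1b undefined. 1b->0: no, abaa/abbbb meet in 0. 1b->1: no, abaa/abbbb meet in 1. Open state 2: 1b->2.
aba: 2a undefined. 2a->0: no, abaa/a meet in 1. 2a->1: ok.
abb: 2b undefined. 2b->0: no, abaa/abbbb meet in 0. 2b->1: ok.
All examples now run through 3 states with every (state, symbol) defined. Accept strings end in {0,2}, Reject strings end in {1}; accept={0,2}.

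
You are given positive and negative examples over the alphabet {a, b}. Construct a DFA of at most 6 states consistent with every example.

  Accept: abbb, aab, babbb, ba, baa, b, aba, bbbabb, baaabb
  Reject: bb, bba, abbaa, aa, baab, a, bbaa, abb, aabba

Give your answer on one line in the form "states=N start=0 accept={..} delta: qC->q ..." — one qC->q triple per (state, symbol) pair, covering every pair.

Fold the examples into a partial DFA from state 0: repeatedly fix the first undefined (state, symbol) met by the shortest-then-alphabetical prefix, trying targets in increasing order and rejecting any under which an Accept and a Reject string meet in one state with the same remainder; add a state when all current targets are rejected. Accepting states are where Accept strings end.
a: 0a undefined. 0a->0: ok.
b: 0b undefined. 0b->0: no, abbb/bb meet in 0. Open state 1: 0b->1.
ba: 1a undefined. 1a->0: no, aab/baab meet in 1. 1a->1: ok.
bb: 1b undefined. 1b->0: no, babbb/bb meet in 0. 1b->1: no, abbb/bb meet in 1. Open state 2: 1b->2.
bba: 2a undefined. 2a->0: ok.
bbb: 2b undefined. 2b->0: no, abbb/bba meet in 0. 2b->1: no, babbb/bb meet in 2. 2b->2: no, abbb/bb meet in 2. Open state 3: 2b->3.
bbba: 3a undefined. 3a->0: no, bbbabb/bb meet in 2. 3a->1: ok.
babbb: 3b undefined. 3b->0: no, babbb/bba meet in 0. 3b->1: ok.
All examples now run through 4 states with every (state, symbol) defined. Accept strings end in {1,3}, Reject strings end in {0,2}; accept={1,3}.

states=4 start=0 accept={1,3} delta: 0a->0 0b->1 1a->1 1b->2 2a->0 2b->3 3a->1 3b->1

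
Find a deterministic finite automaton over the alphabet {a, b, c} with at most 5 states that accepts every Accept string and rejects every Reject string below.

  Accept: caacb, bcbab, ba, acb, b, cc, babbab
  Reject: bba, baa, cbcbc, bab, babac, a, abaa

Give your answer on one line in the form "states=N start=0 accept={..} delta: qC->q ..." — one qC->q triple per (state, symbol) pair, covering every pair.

states=4 start=0 accept={1,2} delta: 0a->0 0b->1 0c->1 1a->2 1b->2 1c->1 2a->0 2b->3 2c->2 3a->3 3b->0 3c->0

Grow the machine one transition at a time. Run the examples from 0; the earliest place one falls off (shortest prefix, ties alphabetical) gets sent to the lowest-numbered state that keeps every Accept/Reject pair distinguishable — a pair clashes when both reach the same state with identical unread suffix — and to a fresh state only if none does.
a: 0a undefined. 0a->0: ok.
b: 0b undefined. 0b->0: no, ba/bba meet in 0. Open state 1: 0b->1.
c: 0c undefined. 0c->0: no, cc/a meet in 0. 0c->1: ok.
ba: 1a undefined. 1a->0: no, ba/baa meet in 0. 1a->1: no, ba/baa meet in 1. Open state 2: 1a->2.
bb: 1b undefined. 1b->0: no, acb/bba meet in 0. 1b->1: no, ba/bba meet in 2. 1b->2: ok.
bc: 1c undefined. 1c->0: no, bcbab/bab meet in 2 with "b" left. 1c->1: ok.
baa: 2a undefined. 2a->0: ok.
bab: 2b undefined. 2b->0: no, bcbab/babac meet in 1. 2b->1: no, bcbab/bab meet in 1. 2b->2: no, caacb/bab meet in 2. Open state 3: 2b->3.
cbc: 2c undefined. 2c->0: no, bcbab/cbcbc meet in 1. 2c->1: no, bcbab/cbcbc meet in 1. 2c->2: ok.
baba: 3a undefined. 3a->0: no, bcbab/babac meet in 1. 3a->1: no, bcbab/babac meet in 1. 3a->2: no, caacb/babac meet in 2. 3a->3: ok.
babb: 3b undefined. 3b->0: ok.
babac: 3c undefined. 3c->0: ok.
All examples now run through 4 states with every (state, symbol) defined. Accept strings end in {1,2}, Reject strings end in {0,3}; accept={1,2}.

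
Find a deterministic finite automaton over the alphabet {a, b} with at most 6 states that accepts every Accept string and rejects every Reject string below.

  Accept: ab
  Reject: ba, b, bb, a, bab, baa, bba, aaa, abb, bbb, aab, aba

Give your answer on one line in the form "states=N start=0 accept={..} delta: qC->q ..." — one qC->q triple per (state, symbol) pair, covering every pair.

State merging on the prefix tree: take the shortest (then alphabetical) example prefix whose next move is undefined and point that move at state 0, else 1, else 2, ...; a target is out if some Accept/Reject pair would then sit in one state with the same input left (inseparable). If every existing state is out, open a new one.
a: 0a undefined. 0a->0: no, ab/b meet in 0 with "b" left. Open state 1: 0a->1.
b: 0b undefined. 0b->0: no, ab/bab meet in 1 with "b" left. 0b->1: no, ab/bb meet in 1 with "b" left. Open state 2: 0b->2.
aa: 1a undefined. 1a->0: ok.
ab: 1b undefined. 1b->0: ok.
ba: 2a undefined. 2a->0: no, ab/ba meet in 0. 2a->1: no, ab/bab meet in 0. 2a->2: ok.
bb: 2b undefined. 2b->0: no, ab/bb meet in 0. 2b->1: no, ab/bba meet in 0. 2b->2: ok.
All examples now run through 3 states with every (state, symbol) defined. Accept strings end in {0}, Reject strings end in {1,2}; accept={0}.

states=3 start=0 accept={0} delta: 0a->1 0b->2 1a->0 1b->0 2a->2 2b->2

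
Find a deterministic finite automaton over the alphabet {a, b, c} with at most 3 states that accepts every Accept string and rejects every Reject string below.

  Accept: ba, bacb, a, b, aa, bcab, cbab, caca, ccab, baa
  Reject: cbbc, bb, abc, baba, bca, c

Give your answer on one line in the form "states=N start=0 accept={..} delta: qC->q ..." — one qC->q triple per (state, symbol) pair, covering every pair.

states=3 start=0 accept={0,1} delta: 0a->0 0b->1 0c->2 1a->1 1b->2 1c->2 2a->2 2b->0 2c->0

State merging on the prefix tree: take the shortest (then alphabetical) example prefix whose next move is undefined and point that move at state 0, else 1, else 2, ...; a target is out if some Accept/Reject pair would then sit in one state with the same input left (inseparable). If every existing state is out, open a new one.
a: 0a undefined. 0a->0: ok.
b: 0b undefined. 0b->0: no, ba/bb meet in 0. Open state 1: 0b->1.
c: 0c undefined. 0c->0: no, a/c meet in 0. 0c->1: no, b/c meet in 1. Open state 2: 0c->2.
ba: 1a undefined. 1a->0: no, ba/baba meet in 0. 1a->1: ok.
bb: 1b undefined. 1b->0: no, a/bb meet in 0. 1b->1: no, ba/bb meet in 1. 1b->2: ok.
bc: 1c undefined. 1c->0: no, a/abc meet in 0. 1c->1: no, ba/abc meet in 1. 1c->2: ok.
ca: 2a undefined. 2a->0: no, a/baba meet in 0. 2a->1: no, ba/baba meet in 1. 2a->2: ok.
cb: 2b undefined. 2b->0: ok.
cc: 2c undefined. 2c->0: ok.
All examples now run through 3 states with every (state, symbol) defined. Accept strings end in {0,1}, Reject strings end in {2}; accept={0,1}.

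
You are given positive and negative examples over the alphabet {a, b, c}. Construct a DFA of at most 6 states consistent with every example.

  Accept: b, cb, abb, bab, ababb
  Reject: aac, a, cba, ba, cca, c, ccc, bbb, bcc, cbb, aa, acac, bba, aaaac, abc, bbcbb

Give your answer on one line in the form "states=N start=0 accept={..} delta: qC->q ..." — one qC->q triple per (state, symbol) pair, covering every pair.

State merging on the prefix tree: take the shortest (then alphabetical) example prefix whose next move is undefined and point that move at state 0, else 1, else 2, ...; a target is out if some Accept/Reject pair would then sit in one state with the same input left (inseparable). If every existing state is out, open a new one.
a: 0a undefined. 0a->0: ok.
b: 0b undefined. 0b->0: no, b/a meet in 0. Open state 1: 0b->1.
c: 0c undefined. 0c->0: no, abb/cbb meet in 1 with "b" left. 0c->1: no, b/aac meet in 1. Open state 2: 0c->2.
ba: 1a undefined. 1a->0: ok.
bb: 1b undefined. 1b->0: no, b/bbb meet in 1. 1b->1: no, b/bbb meet in 1. 1b->2: no, cb/bbb meet in 2 with "b" left. Open state 3: 1b->3.
bc: 1c undefined. 1c->0: ok.
cb: 2b undefined. 2b->0: no, b/cbb meet in 1. 2b->1: no, abb/cbb meet in 3. 2b->2: no, cb/aac meet in 2. 2b->3: ok.
cc: 2c undefined. 2c->0: ok.
aca: 2a undefined. 2a->0: ok.
bba: 3a undefined. 3a->0: ok.
bbb: 3b undefined. 3b->0: ok.
bbc: 3c undefined. 3c->0: no, cb/bbcbb meet in 3. 3c->1: ok.
All examples now run through 4 states with every (state, symbol) defined. Accept strings end in {1,3}, Reject strings end in {0,2}; accept={1,3}.

states=4 start=0 accept={1,3} delta: 0a->0 0b->1 0c->2 1a->0 1b->3 1c->0 2a->0 2b->3 2c->0 3a->0 3b->0 3c->1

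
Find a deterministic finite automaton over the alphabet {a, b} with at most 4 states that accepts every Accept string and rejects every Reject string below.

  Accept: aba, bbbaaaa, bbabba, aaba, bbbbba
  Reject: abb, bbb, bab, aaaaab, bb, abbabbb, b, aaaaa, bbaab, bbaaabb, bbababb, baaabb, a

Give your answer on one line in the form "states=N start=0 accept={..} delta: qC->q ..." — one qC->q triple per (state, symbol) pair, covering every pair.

states=3 start=0 accept={2} delta: 0a->0 0b->1 1a->2 1b->1 2a->2 2b->0

Fold the examples into a partial DFA from state 0: repeatedly fix the first undefined (state, symbol) met by the shortest-then-alphabetical prefix, trying targets in increasing order and rejecting any under which an Accept and a Reject string meet in one state with the same remainder; add a state when all current targets are rejected. Accepting states are where Accept strings end.
a: 0a undefined. 0a->0: ok.
b: 0b undefined. 0b->0: no, aba/abb meet in 0. Open state 1: 0b->1.
ba: 1a undefined. 1a->0: no, aba/aaaaa meet in 0. 1a->1: no, aba/aaaaab meet in 1. Open state 2: 1a->2.
bb: 1b undefined. 1b->0: no, bbabba/abb meet in 0. 1b->1: ok.
baa: 2a undefined. 2a->0: no, bbbaaaa/aaaaa meet in 0. 2a->1: no, bbbaaaa/abb meet in 1. 2a->2: ok.
bab: 2b undefined. 2b->0: ok.
All examples now run through 3 states with every (state, symbol) defined. Accept strings end in {2}, Reject strings end in {0,1}; accept={2}.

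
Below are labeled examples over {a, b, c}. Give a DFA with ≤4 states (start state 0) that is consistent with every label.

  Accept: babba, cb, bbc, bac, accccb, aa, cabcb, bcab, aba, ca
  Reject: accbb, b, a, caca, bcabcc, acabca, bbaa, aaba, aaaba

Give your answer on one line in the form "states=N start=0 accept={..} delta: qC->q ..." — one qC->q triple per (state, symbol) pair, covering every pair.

State merging on the prefix tree: take the shortest (then alphabetical) example prefix whose next move is undefined and point that move at state 0, else 1, else 2, ...; a target is out if some Accept/Reject pair would then sit in one state with the same input left (inseparable). If every existing state is out, open a new one.
a: 0a undefined. 0a->0: no, aa/a meet in 0. Open state 1: 0a->1.
b: 0b undefined. 0b->0: no, aa/bbaa meet in 1 with "a" left. 0b->1: ok.
c: 0c undefined. 0c->0: no, cb/b meet in 1. 0c->1: ok.
aa: 1a undefined. 1a->0: no, babba/aaaba meet in 1 with "ba" left. 1a->1: no, aa/b meet in 1. Open state 2: 1a->2.
ab: 1b undefined. 1b->0: no, bbc/b meet in 1. 1b->1: no, cb/b meet in 1. 1b->2: ok.
ac: 1c undefined. 1c->0: ok.
aaa: 2a undefined. 2a->0: no, cb/aaaba meet in 2. 2a->1: no, cb/bbaa meet in 2. 2a->2: no, cb/bbaa meet in 2. Open state 3: 2a->3.
aab: 2b undefined. 2b->0: ok.
bac: 2c undefined. 2c->0: no, bbc/accbb meet in 0. 2c->1: no, babba/caca meet in 2. 2c->2: no, babba/bcabcc meet in 2. 2c->3: ok.
aaab: 3b undefined. 3b->0: ok.
bbaa: 3a undefined. 3a->0: ok.
bcabcc: 3c undefined. 3c->0: ok.
All examples now run through 4 states with every (state, symbol) defined. Accept strings end in {2,3}, Reject strings end in {0,1}; accept={2,3}.

states=4 start=0 accept={2,3} delta: 0a->1 0b->1 0c->1 1a->2 1b->2 1c->0 2a->3 2b->0 2c->3 3a->0 3b->0 3c->0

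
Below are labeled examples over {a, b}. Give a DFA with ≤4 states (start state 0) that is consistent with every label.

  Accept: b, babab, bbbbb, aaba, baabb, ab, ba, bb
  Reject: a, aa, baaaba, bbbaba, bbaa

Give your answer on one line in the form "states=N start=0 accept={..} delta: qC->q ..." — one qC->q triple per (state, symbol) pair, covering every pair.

states=3 start=0 accept={1,2} delta: 0a->0 0b->1 1a->1 1b->2 2a->0 2b->1

State merging on the prefix tree: take the shortest (then alphabetical) example prefix whose next move is undefined and point that move at state 0, else 1, else 2, ...; a target is out if some Accept/Reject pair would then sit in one state with the same input left (inseparable). If every existing state is out, open a new one.
a: 0a undefined. 0a->0: ok.
b: 0b undefined. 0b->0: no, b/a meet in 0. Open state 1: 0b->1.
ba: 1a undefined. 1a->0: no, aaba/a meet in 0. 1a->1: ok.
bb: 1b undefined. 1b->0: no, bb/a meet in 0. 1b->1: no, b/baaaba meet in 1. Open state 2: 1b->2.
bba: 2a undefined. 2a->0: ok.
bbb: 2b undefined. 2b->0: no, b/bbbaba meet in 1. 2b->1: ok.
All examples now run through 3 states with every (state, symbol) defined. Accept strings end in {1,2}, Reject strings end in {0}; accept={1,2}.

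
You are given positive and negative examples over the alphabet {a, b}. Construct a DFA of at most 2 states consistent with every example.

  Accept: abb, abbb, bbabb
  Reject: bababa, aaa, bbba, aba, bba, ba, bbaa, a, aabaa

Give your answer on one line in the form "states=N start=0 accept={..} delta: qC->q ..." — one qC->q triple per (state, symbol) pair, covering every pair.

Grow the machine one transition at a time. Run the examples from 0; the earliest place one falls off (shortest prefix, ties alphabetical) gets sent to the lowest-numbered state that keeps every Accept/Reject pair distinguishable — a pair clashes when both reach the same state with identical unread suffix — and to a fresh state only if none does.
a: 0a undefined. 0a->0: ok.
b: 0b undefined. 0b->0: no, abb/bababa meet in 0. Open state 1: 0b->1.
ba: 1a undefined. 1a->0: ok.
bb: 1b undefined. 1b->0: no, abb/bababa meet in 0. 1b->1: ok.
All examples now run through 2 states with every (state, symbol) defined. Accept strings end in {1}, Reject strings end in {0}; accept={1}.

states=2 start=0 accept={1} delta: 0a->0 0b->1 1a->0 1b->1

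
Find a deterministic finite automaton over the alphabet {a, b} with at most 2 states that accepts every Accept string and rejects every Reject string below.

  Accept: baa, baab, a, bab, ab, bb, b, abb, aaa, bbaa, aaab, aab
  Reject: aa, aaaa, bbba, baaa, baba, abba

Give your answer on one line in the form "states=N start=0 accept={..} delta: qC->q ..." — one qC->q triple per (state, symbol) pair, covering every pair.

states=2 start=0 accept={1} delta: 0a->1 0b->1 1a->0 1b->1

Grow the machine one transition at a time. Run the examples from 0; the earliest place one falls off (shortest prefix, ties alphabetical) gets sent to the lowest-numbered state that keeps every Accept/Reject pair distinguishable — a pair clashes when both reach the same state with identical unread suffix — and to a fresh state only if none does.
a: 0a undefined. 0a->0: no, a/aa meet in 0. Open state 1: 0a->1.
b: 0b undefined. 0b->0: no, baa/aa meet in 1 with "a" left. 0b->1: ok.
aa: 1a undefined. 1a->0: ok.
ab: 1b undefined. 1b->0: no, baab/aa meet in 0. 1b->1: ok.
All examples now run through 2 states with every (state, symbol) defined. Accept strings end in {1}, Reject strings end in {0}; accept={1}.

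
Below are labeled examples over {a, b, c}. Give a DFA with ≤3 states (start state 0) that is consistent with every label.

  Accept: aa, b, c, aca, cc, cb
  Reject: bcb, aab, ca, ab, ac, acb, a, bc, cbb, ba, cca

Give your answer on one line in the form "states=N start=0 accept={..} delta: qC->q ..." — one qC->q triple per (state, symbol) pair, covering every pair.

State merging on the prefix tree: take the shortest (then alphabetical) example prefix whose next move is undefined and point that move at state 0, else 1, else 2, ...; a target is out if some Accept/Reject pair would then sit in one state with the same input left (inseparable). If every existing state is out, open a new one.
a: 0a undefined. 0a->0: no, aa/a meet in 0. Open state 1: 0a->1.
b: 0b undefined. 0b->0: no, c/bc meet in 0 with "c" left. 0b->1: no, aa/ba meet in 1 with "a" left. Open state 2: 0b->2.
c: 0c undefined. 0c->0: ok.
aa: 1a undefined. 1a->0: no, b/aab meet in 2. 1a->1: no, aa/ca meet in 1. 1a->2: ok.
ab: 1b undefined. 1b->0: no, c/ab meet in 0. 1b->1: ok.
ac: 1c undefined. 1c->0: no, aa/acb meet in 2. 1c->1: ok.
ba: 2a undefined. 2a->0: no, c/ba meet in 0. 2a->1: ok.
bc: 2c undefined. 2c->0: no, aa/bcb meet in 2. 2c->1: ok.
aab: 2b undefined. 2b->0: no, c/aab meet in 0. 2b->1: ok.
All examples now run through 3 states with every (state, symbol) defined. Accept strings end in {0,2}, Reject strings end in {1}; accept={0,2}.

states=3 start=0 accept={0,2} delta: 0a->1 0b->2 0c->0 1a->2 1b->1 1c->1 2a->1 2b->1 2c->1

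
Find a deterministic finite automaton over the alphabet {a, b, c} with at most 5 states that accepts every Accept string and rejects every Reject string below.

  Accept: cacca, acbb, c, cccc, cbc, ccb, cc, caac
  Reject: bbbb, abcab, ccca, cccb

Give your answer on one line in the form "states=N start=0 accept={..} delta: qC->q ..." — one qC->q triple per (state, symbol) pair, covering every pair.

states=3 start=0 accept={1,2} delta: 0a->0 0b->0 0c->1 1a->0 1b->1 1c->2 2a->1 2b->1 2c->0

Grow the machine one transition at a time. Run the examples from 0; the earliest place one falls off (shortest prefix, ties alphabetical) gets sent to the lowest-numbered state that keeps every Accept/Reject pair distinguishable — a pair clashes when both reach the same state with identical unread suffix — and to a fresh state only if none does.
a: 0a undefined. 0a->0: ok.
b: 0b undefined. 0b->0: ok.
c: 0c undefined. 0c->0: no, cacca/bbbb meet in 0. Open state 1: 0c->1.
ca: 1a undefined. 1a->0: ok.
cb: 1b undefined. 1b->0: no, acbb/bbbb meet in 0. 1b->1: ok.
cc: 1c undefined. 1c->0: no, cacca/bbbb meet in 0. 1c->1: no, cacca/bbbb meet in 0. Open state 2: 1c->2.
ccb: 2b undefined. 2b->0: no, ccb/bbbb meet in 0. 2b->1: ok.
ccc: 2c undefined. 2c->0: ok.
cacca: 2a undefined. 2a->0: no, cacca/bbbb meet in 0. 2a->1: ok.
All examples now run through 3 states with every (state, symbol) defined. Accept strings end in {1,2}, Reject strings end in {0}; accept={1,2}.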